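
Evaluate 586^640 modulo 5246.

640 in binary is 1010000000, i.e. 640 = 512 + 128.
586^1 ≡ 586 (mod 5246)
586^2 ≡ 586^2 = 343396 ≡ 2406 (mod 5246)
586^4 ≡ 2406^2 = 5788836 ≡ 2498 (mod 5246)
586^8 ≡ 2498^2 = 6240004 ≡ 2510 (mod 5246)
586^16 ≡ 2510^2 = 6300100 ≡ 4900 (mod 5246)
586^32 ≡ 4900^2 = 24010000 ≡ 4304 (mod 5246)
586^64 ≡ 4304^2 = 18524416 ≡ 790 (mod 5246)
586^128 ≡ 790^2 = 624100 ≡ 5072 (mod 5246)
586^256 ≡ 5072^2 = 25725184 ≡ 4046 (mod 5246)
586^512 ≡ 4046^2 = 16370116 ≡ 2596 (mod 5246)
586^640 = 586^512 * 586^128 ≡ 2596 * 5072 (mod 5246).
2596 * 5072 = 13166912 ≡ 4698 (mod 5246).

4698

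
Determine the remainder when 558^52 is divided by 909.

423

Compute successive squares:
52 in binary is 110100, i.e. 52 = 32 + 16 + 4.
558^1 ≡ 558 (mod 909)
558^2 ≡ 558^2 = 311364 ≡ 486 (mod 909)
558^4 ≡ 486^2 = 236196 ≡ 765 (mod 909)
558^8 ≡ 765^2 = 585225 ≡ 738 (mod 909)
558^16 ≡ 738^2 = 544644 ≡ 153 (mod 909)
558^32 ≡ 153^2 = 23409 ≡ 684 (mod 909)
558^52 = 558^32 · 558^16 · 558^4 ≡ 684 · 153 · 765 (mod 909).
Accumulate the product:
684 · 153 = 104652 ≡ 117
117 · 765 = 89505 ≡ 423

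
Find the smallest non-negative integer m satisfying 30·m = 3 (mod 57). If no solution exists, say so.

gcd(30, 57) = 3, and 3 | 3, so solutions exist.
Divide through by 3: 10·m mod 19 = 1.
10⁻¹ ≡ 2 (mod 19).
m ≡ 2·1 ≡ 2 (mod 19).
The smallest non-negative solution is m = 2.

2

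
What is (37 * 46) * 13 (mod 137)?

69

37 * 46 = 1702 ≡ 58 (mod 137)
58 * 13 = 754 ≡ 69 (mod 137)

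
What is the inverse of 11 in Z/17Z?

14

By the extended Euclidean algorithm:
17 = 1·11 + 6
11 = 1·6 + 5
6 = 1·5 + 1
5 = 5·1 + 0
gcd(11, 17) = 1, so the inverse exists.
Back-substitute for 1:
1 = 1·6 − 1·5
  = −1·11 + 2·6
  = 2·17 − 3·11
So 11⁻¹ ≡ −3 ≡ 14 (mod 17).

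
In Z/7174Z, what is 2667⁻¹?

2507

7174 = 2·2667 + 1840
2667 = 1·1840 + 827
1840 = 2·827 + 186
827 = 4·186 + 83
186 = 2·83 + 20
83 = 4·20 + 3
20 = 6·3 + 2
3 = 1·2 + 1
2 = 2·1 + 0
gcd(2667, 7174) = 1, so the inverse exists.
Back-substitute for 1:
1 = 1·3 − 1·2
  = −1·20 + 7·3
  = 7·83 − 29·20
  = −29·186 + 65·83
  = 65·827 − 289·186
  = −289·1840 + 643·827
  = 643·2667 − 932·1840
  = −932·7174 + 2507·2667
So 2667⁻¹ ≡ 2507 (mod 7174).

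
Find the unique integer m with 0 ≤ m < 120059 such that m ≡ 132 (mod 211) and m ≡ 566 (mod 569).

113228

211⁻¹ mod 569: 211×329 ≡ 1 (mod 569), so 211⁻¹ ≡ 329.
m = 132 + 211×((566 − 132)×329 mod 569) = 132 + 211×536 = 113228.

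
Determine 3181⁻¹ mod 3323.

117

Apply the Euclidean algorithm and back-substitute:
3323 = 1×3181 + 142
3181 = 22×142 + 57
142 = 2×57 + 28
57 = 2×28 + 1
28 = 28×1 + 0
gcd(3181, 3323) = 1, so the inverse exists.
Bézout: 1 = −112×3323 + 117×3181.
So 3181⁻¹ ≡ 117 (mod 3323).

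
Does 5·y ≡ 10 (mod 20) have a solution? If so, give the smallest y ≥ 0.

gcd(5, 20) = 5, and 5 | 10, so solutions exist.
Divide through by 5: 1·y ≡ 2 mod 4.
1⁻¹ ≡ 1 (mod 4).
y ≡ 1·2 ≡ 2 (mod 4).
The smallest non-negative solution is y = 2.

2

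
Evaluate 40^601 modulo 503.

495

By square-and-multiply:
601 in binary is 1001011001, i.e. 601 = 512 + 64 + 16 + 8 + 1.
40^1 ≡ 40 (mod 503)
40^2 ≡ 40^2 = 1600 ≡ 91 (mod 503)
40^4 ≡ 91^2 = 8281 ≡ 233 (mod 503)
40^8 ≡ 233^2 = 54289 ≡ 468 (mod 503)
40^16 ≡ 468^2 = 219024 ≡ 219 (mod 503)
40^32 ≡ 219^2 = 47961 ≡ 176 (mod 503)
40^64 ≡ 176^2 = 30976 ≡ 293 (mod 503)
40^128 ≡ 293^2 = 85849 ≡ 339 (mod 503)
40^256 ≡ 339^2 = 114921 ≡ 237 (mod 503)
40^512 ≡ 237^2 = 56169 ≡ 336 (mod 503)
40^601 = 40^512 * 40^64 * 40^16 * 40^8 * 40^1 ≡ 336 * 293 * 219 * 468 * 40 (mod 503).
Accumulate the product:
336 * 293 = 98448 ≡ 363
363 * 219 = 79497 ≡ 23
23 * 468 = 10764 ≡ 201
201 * 40 = 8040 ≡ 495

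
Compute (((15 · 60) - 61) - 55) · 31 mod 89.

7

15 · 60 = 900 ≡ 10 (mod 89)
10 - 61 = -51 ≡ 38 (mod 89)
38 - 55 = -17 ≡ 72 (mod 89)
72 · 31 = 2232 ≡ 7 (mod 89)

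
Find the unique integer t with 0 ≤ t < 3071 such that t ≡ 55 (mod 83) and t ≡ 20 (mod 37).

83⁻¹ mod 37: 83·33 ≡ 1 (mod 37), so 83⁻¹ ≡ 33.
t = 55 + 83·((20 − 55)·33 mod 37) = 55 + 83·29 = 2462.

2462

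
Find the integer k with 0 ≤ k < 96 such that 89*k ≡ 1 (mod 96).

41

96 = 1·89 + 7
89 = 12·7 + 5
7 = 1·5 + 2
5 = 2·2 + 1
2 = 2·1 + 0
gcd(89, 96) = 1, so the inverse exists.
Bézout: 1 = −38·96 + 41·89.
So 89⁻¹ ≡ 41 (mod 96).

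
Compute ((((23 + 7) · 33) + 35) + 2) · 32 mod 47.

23 + 7 = 30
30 · 33 = 990 ≡ 3 (mod 47)
3 + 35 = 38
38 + 2 = 40
40 · 32 = 1280 ≡ 11 (mod 47)

11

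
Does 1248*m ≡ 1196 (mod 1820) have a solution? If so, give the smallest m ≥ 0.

gcd(1248, 1820) = 52, and 52 | 1196, so solutions exist.
Divide through by 52: 24*m ≡ 23 mod 35.
24⁻¹ ≡ 19 (mod 35).
m ≡ 19*23 ≡ 17 (mod 35).
The smallest non-negative solution is m = 17.

17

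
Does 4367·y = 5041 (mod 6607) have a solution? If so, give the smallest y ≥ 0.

gcd(4367, 6607) = 1, so a unique solution mod 6607 exists.
4367⁻¹ ≡ 5613 (mod 6607).
y ≡ 5613·5041 ≡ 3959 (mod 6607).

3959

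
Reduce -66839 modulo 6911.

-66839 = -10×6911 + 2271, so -66839 ≡ 2271 (mod 6911).

2271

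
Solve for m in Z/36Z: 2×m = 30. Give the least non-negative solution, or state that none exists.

15

gcd(2, 36) = 2, and 2 | 30, so solutions exist.
Divide through by 2: 1×m ≡ 15 (mod 18).
1⁻¹ ≡ 1 (mod 18).
m ≡ 1×15 ≡ 15 (mod 18).
The smallest non-negative solution is m = 15.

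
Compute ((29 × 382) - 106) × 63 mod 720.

29 × 382 = 11078 ≡ 278 (mod 720)
278 - 106 = 172
172 × 63 = 10836 ≡ 36 (mod 720)

36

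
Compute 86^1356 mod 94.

6

1356 in binary is 10101001100, i.e. 1356 = 1024 + 256 + 64 + 8 + 4.
86^1 ≡ 86 (mod 94)
86^2 ≡ 86^2 = 7396 ≡ 64 (mod 94)
86^4 ≡ 64^2 = 4096 ≡ 54 (mod 94)
86^8 ≡ 54^2 = 2916 ≡ 2 (mod 94)
86^16 ≡ 2^2 = 4 (mod 94)
86^32 ≡ 4^2 = 16 (mod 94)
86^64 ≡ 16^2 = 256 ≡ 68 (mod 94)
86^128 ≡ 68^2 = 4624 ≡ 18 (mod 94)
86^256 ≡ 18^2 = 324 ≡ 42 (mod 94)
86^512 ≡ 42^2 = 1764 ≡ 72 (mod 94)
86^1024 ≡ 72^2 = 5184 ≡ 14 (mod 94)
86^1356 = 86^1024 × 86^256 × 86^64 × 86^8 × 86^4 ≡ 14 × 42 × 68 × 2 × 54 (mod 94).
Accumulate the product:
14 × 42 = 588 ≡ 24
24 × 68 = 1632 ≡ 34
34 × 2 = 68
68 × 54 = 3672 ≡ 6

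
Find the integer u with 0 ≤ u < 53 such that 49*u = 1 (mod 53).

13

53 = 1·49 + 4
49 = 12·4 + 1
4 = 4·1 + 0
gcd(49, 53) = 1, so the inverse exists.
Back-substitute for 1:
1 = 1·49 − 12·4
  = −12·53 + 13·49
So 49⁻¹ ≡ 13 (mod 53).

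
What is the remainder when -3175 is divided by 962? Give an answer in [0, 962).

-3175 = -4×962 + 673, so -3175 ≡ 673 (mod 962).

673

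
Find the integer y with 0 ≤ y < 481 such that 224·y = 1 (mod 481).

204

Apply the Euclidean algorithm and back-substitute:
481 = 2·224 + 33
224 = 6·33 + 26
33 = 1·26 + 7
26 = 3·7 + 5
7 = 1·5 + 2
5 = 2·2 + 1
2 = 2·1 + 0
gcd(224, 481) = 1, so the inverse exists.
Back-substitute for 1:
1 = 1·5 − 2·2
  = −2·7 + 3·5
  = 3·26 − 11·7
  = −11·33 + 14·26
  = 14·224 − 95·33
  = −95·481 + 204·224
So 224⁻¹ ≡ 204 (mod 481).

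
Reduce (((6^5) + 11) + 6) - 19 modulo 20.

14

(6)^5 ≡ 16 (mod 20)
16 + 11 = 27 ≡ 7 (mod 20)
7 + 6 = 13
13 - 19 = -6 ≡ 14 (mod 20)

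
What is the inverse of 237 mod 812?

209

812 = 3×237 + 101
237 = 2×101 + 35
101 = 2×35 + 31
35 = 1×31 + 4
31 = 7×4 + 3
4 = 1×3 + 1
3 = 3×1 + 0
gcd(237, 812) = 1, so the inverse exists.
Back-substitute for 1:
1 = 1×4 − 1×3
  = −1×31 + 8×4
  = 8×35 − 9×31
  = −9×101 + 26×35
  = 26×237 − 61×101
  = −61×812 + 209×237
So 237⁻¹ ≡ 209 (mod 812).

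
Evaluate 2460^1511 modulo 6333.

By square-and-multiply:
1511 in binary is 10111100111, i.e. 1511 = 1024 + 256 + 128 + 64 + 32 + 4 + 2 + 1.
2460^1 ≡ 2460 (mod 6333)
2460^2 ≡ 2460^2 = 6051600 ≡ 3585 (mod 6333)
2460^4 ≡ 3585^2 = 12852225 ≡ 2568 (mod 6333)
2460^8 ≡ 2568^2 = 6594624 ≡ 1971 (mod 6333)
2460^16 ≡ 1971^2 = 3884841 ≡ 2712 (mod 6333)
2460^32 ≡ 2712^2 = 7354944 ≡ 2331 (mod 6333)
2460^64 ≡ 2331^2 = 5433561 ≡ 6180 (mod 6333)
2460^128 ≡ 6180^2 = 38192400 ≡ 4410 (mod 6333)
2460^256 ≡ 4410^2 = 19448100 ≡ 5790 (mod 6333)
2460^512 ≡ 5790^2 = 33524100 ≡ 3531 (mod 6333)
2460^1024 ≡ 3531^2 = 12467961 ≡ 4617 (mod 6333)
2460^1511 = 2460^1024 * 2460^256 * 2460^128 * 2460^64 * 2460^32 * 2460^4 * 2460^2 * 2460^1 ≡ 4617 * 5790 * 4410 * 6180 * 2331 * 2568 * 3585 * 2460 (mod 6333).
Accumulate the product:
4617 * 5790 = 26732430 ≡ 837
837 * 4410 = 3691170 ≡ 5364
5364 * 6180 = 33149520 ≡ 2598
2598 * 2331 = 6055938 ≡ 1590
1590 * 2568 = 4083120 ≡ 4668
4668 * 3585 = 16734780 ≡ 2994
2994 * 2460 = 7365240 ≡ 6294

6294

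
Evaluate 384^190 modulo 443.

270

By square-and-multiply:
190 in binary is 10111110, i.e. 190 = 128 + 32 + 16 + 8 + 4 + 2.
384^1 ≡ 384 (mod 443)
384^2 ≡ 384^2 = 147456 ≡ 380 (mod 443)
384^4 ≡ 380^2 = 144400 ≡ 425 (mod 443)
384^8 ≡ 425^2 = 180625 ≡ 324 (mod 443)
384^16 ≡ 324^2 = 104976 ≡ 428 (mod 443)
384^32 ≡ 428^2 = 183184 ≡ 225 (mod 443)
384^64 ≡ 225^2 = 50625 ≡ 123 (mod 443)
384^128 ≡ 123^2 = 15129 ≡ 67 (mod 443)
384^190 = 384^128 · 384^32 · 384^16 · 384^8 · 384^4 · 384^2 ≡ 67 · 225 · 428 · 324 · 425 · 380 (mod 443).
Accumulate the product:
67 · 225 = 15075 ≡ 13
13 · 428 = 5564 ≡ 248
248 · 324 = 80352 ≡ 169
169 · 425 = 71825 ≡ 59
59 · 380 = 22420 ≡ 270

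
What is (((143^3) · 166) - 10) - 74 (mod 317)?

(143)^3 ≡ 199 (mod 317)
199 · 166 = 33034 ≡ 66 (mod 317)
66 - 10 = 56
56 - 74 = -18 ≡ 299 (mod 317)

299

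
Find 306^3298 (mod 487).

258

Using repeated squaring:
3298 in binary is 110011100010, i.e. 3298 = 2048 + 1024 + 128 + 64 + 32 + 2.
306^1 ≡ 306 (mod 487)
306^2 ≡ 306^2 = 93636 ≡ 132 (mod 487)
306^4 ≡ 132^2 = 17424 ≡ 379 (mod 487)
306^8 ≡ 379^2 = 143641 ≡ 463 (mod 487)
306^16 ≡ 463^2 = 214369 ≡ 89 (mod 487)
306^32 ≡ 89^2 = 7921 ≡ 129 (mod 487)
306^64 ≡ 129^2 = 16641 ≡ 83 (mod 487)
306^128 ≡ 83^2 = 6889 ≡ 71 (mod 487)
306^256 ≡ 71^2 = 5041 ≡ 171 (mod 487)
306^512 ≡ 171^2 = 29241 ≡ 21 (mod 487)
306^1024 ≡ 21^2 = 441 (mod 487)
306^2048 ≡ 441^2 = 194481 ≡ 168 (mod 487)
306^3298 = 306^2048 · 306^1024 · 306^128 · 306^64 · 306^32 · 306^2 ≡ 168 · 441 · 71 · 83 · 129 · 132 (mod 487).
Accumulate the product:
168 · 441 = 74088 ≡ 64
64 · 71 = 4544 ≡ 161
161 · 83 = 13363 ≡ 214
214 · 129 = 27606 ≡ 334
334 · 132 = 44088 ≡ 258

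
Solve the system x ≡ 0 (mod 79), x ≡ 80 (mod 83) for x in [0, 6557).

79⁻¹ mod 83: 79*62 ≡ 1 (mod 83), so 79⁻¹ ≡ 62.
x = 0 + 79*((80 − 0)*62 mod 83) = 0 + 79*63 = 4977.
Check: 4977 mod 79 = 0, 4977 mod 83 = 80. ✓

4977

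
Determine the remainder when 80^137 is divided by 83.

Compute successive squares:
137 in binary is 10001001, i.e. 137 = 128 + 8 + 1.
80^1 ≡ 80 (mod 83)
80^2 ≡ 80^2 = 6400 ≡ 9 (mod 83)
80^4 ≡ 9^2 = 81 (mod 83)
80^8 ≡ 81^2 = 6561 ≡ 4 (mod 83)
80^16 ≡ 4^2 = 16 (mod 83)
80^32 ≡ 16^2 = 256 ≡ 7 (mod 83)
80^64 ≡ 7^2 = 49 (mod 83)
80^128 ≡ 49^2 = 2401 ≡ 77 (mod 83)
80^137 = 80^128 × 80^8 × 80^1 ≡ 77 × 4 × 80 (mod 83).
Accumulate the product:
77 × 4 = 308 ≡ 59
59 × 80 = 4720 ≡ 72

72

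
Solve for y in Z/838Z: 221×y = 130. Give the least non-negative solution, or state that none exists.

gcd(221, 838) = 1, so a unique solution mod 838 exists.
221⁻¹ ≡ 747 (mod 838).
y ≡ 747×130 ≡ 740 (mod 838).

740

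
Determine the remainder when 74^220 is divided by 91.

74

Compute successive squares:
220 in binary is 11011100, i.e. 220 = 128 + 64 + 16 + 8 + 4.
74^1 ≡ 74 (mod 91)
74^2 ≡ 74^2 = 5476 ≡ 16 (mod 91)
74^4 ≡ 16^2 = 256 ≡ 74 (mod 91)
74^8 ≡ 74^2 = 5476 ≡ 16 (mod 91)
74^16 ≡ 16^2 = 256 ≡ 74 (mod 91)
74^32 ≡ 74^2 = 5476 ≡ 16 (mod 91)
74^64 ≡ 16^2 = 256 ≡ 74 (mod 91)
74^128 ≡ 74^2 = 5476 ≡ 16 (mod 91)
74^220 = 74^128 × 74^64 × 74^16 × 74^8 × 74^4 ≡ 16 × 74 × 74 × 16 × 74 (mod 91).
Accumulate the product:
16 × 74 = 1184 ≡ 1
1 × 74 = 74
74 × 16 = 1184 ≡ 1
1 × 74 = 74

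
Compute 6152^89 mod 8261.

1225

6152^1 ≡ 6152 (mod 8261)
6152^2 ≡ 6152^2 = 37847104 ≡ 3463 (mod 8261)
6152^4 ≡ 3463^2 = 11992369 ≡ 5658 (mod 8261)
6152^8 ≡ 5658^2 = 32012964 ≡ 1589 (mod 8261)
6152^16 ≡ 1589^2 = 2524921 ≡ 5316 (mod 8261)
6152^32 ≡ 5316^2 = 28259856 ≡ 7236 (mod 8261)
6152^64 ≡ 7236^2 = 52359696 ≡ 1478 (mod 8261)
6152^89 = 6152^64 * 6152^16 * 6152^8 * 6152^1 ≡ 1478 * 5316 * 1589 * 6152 (mod 8261).
Accumulate the product:
1478 * 5316 = 7857048 ≡ 837
837 * 1589 = 1329993 ≡ 8233
8233 * 6152 = 50649416 ≡ 1225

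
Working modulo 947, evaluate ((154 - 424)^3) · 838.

507

154 - 424 = -270 ≡ 677 (mod 947)
(677)^3 ≡ 395 (mod 947)
395 · 838 = 331010 ≡ 507 (mod 947)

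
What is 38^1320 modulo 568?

Compute successive squares:
38^1 ≡ 38 (mod 568)
38^2 ≡ 38^2 = 1444 ≡ 308 (mod 568)
38^4 ≡ 308^2 = 94864 ≡ 8 (mod 568)
38^8 ≡ 8^2 = 64 (mod 568)
38^16 ≡ 64^2 = 4096 ≡ 120 (mod 568)
38^32 ≡ 120^2 = 14400 ≡ 200 (mod 568)
38^64 ≡ 200^2 = 40000 ≡ 240 (mod 568)
38^128 ≡ 240^2 = 57600 ≡ 232 (mod 568)
38^256 ≡ 232^2 = 53824 ≡ 432 (mod 568)
38^512 ≡ 432^2 = 186624 ≡ 320 (mod 568)
38^1024 ≡ 320^2 = 102400 ≡ 160 (mod 568)
38^1320 = 38^1024 × 38^256 × 38^32 × 38^8 ≡ 160 × 432 × 200 × 64 (mod 568).
Accumulate the product:
160 × 432 = 69120 ≡ 392
392 × 200 = 78400 ≡ 16
16 × 64 = 1024 ≡ 456

456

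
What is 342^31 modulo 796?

516

342^1 ≡ 342 (mod 796)
342^2 ≡ 342^2 = 116964 ≡ 748 (mod 796)
342^4 ≡ 748^2 = 559504 ≡ 712 (mod 796)
342^8 ≡ 712^2 = 506944 ≡ 688 (mod 796)
342^16 ≡ 688^2 = 473344 ≡ 520 (mod 796)
342^31 = 342^16 × 342^8 × 342^4 × 342^2 × 342^1 ≡ 520 × 688 × 712 × 748 × 342 (mod 796).
Accumulate the product:
520 × 688 = 357760 ≡ 356
356 × 712 = 253472 ≡ 344
344 × 748 = 257312 ≡ 204
204 × 342 = 69768 ≡ 516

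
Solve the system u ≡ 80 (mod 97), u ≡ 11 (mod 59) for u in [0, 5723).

97⁻¹ mod 59: 97*14 ≡ 1 (mod 59), so 97⁻¹ ≡ 14.
u = 80 + 97*((11 − 80)*14 mod 59) = 80 + 97*37 = 3669.
Check: 3669 mod 97 = 80, 3669 mod 59 = 11. ✓

3669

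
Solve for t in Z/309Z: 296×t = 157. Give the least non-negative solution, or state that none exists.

gcd(296, 309) = 1, so a unique solution mod 309 exists.
296⁻¹ ≡ 95 (mod 309).
t ≡ 95×157 ≡ 83 (mod 309).

83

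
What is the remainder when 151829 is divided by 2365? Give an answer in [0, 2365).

151829 = 64×2365 + 469, so 151829 ≡ 469 (mod 2365).

469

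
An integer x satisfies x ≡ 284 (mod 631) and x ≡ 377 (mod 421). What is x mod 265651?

631⁻¹ mod 421: 631*419 ≡ 1 (mod 421), so 631⁻¹ ≡ 419.
x = 284 + 631*((377 − 284)*419 mod 421) = 284 + 631*235 = 148569.
Check: 148569 mod 631 = 284, 148569 mod 421 = 377. ✓

148569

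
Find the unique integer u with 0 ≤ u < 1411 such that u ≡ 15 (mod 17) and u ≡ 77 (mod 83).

1239

17⁻¹ mod 83: 17·44 ≡ 1 (mod 83), so 17⁻¹ ≡ 44.
u = 15 + 17·((77 − 15)·44 mod 83) = 15 + 17·72 = 1239.
Check: 1239 mod 17 = 15, 1239 mod 83 = 77. ✓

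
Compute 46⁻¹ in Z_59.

Apply the Euclidean algorithm and back-substitute:
59 = 1*46 + 13
46 = 3*13 + 7
13 = 1*7 + 6
7 = 1*6 + 1
6 = 6*1 + 0
gcd(46, 59) = 1, so the inverse exists.
Bézout: 1 = −7*59 + 9*46.
So 46⁻¹ ≡ 9 (mod 59).

9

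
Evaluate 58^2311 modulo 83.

2311 in binary is 100100000111, i.e. 2311 = 2048 + 256 + 4 + 2 + 1.
58^1 ≡ 58 (mod 83)
58^2 ≡ 58^2 = 3364 ≡ 44 (mod 83)
58^4 ≡ 44^2 = 1936 ≡ 27 (mod 83)
58^8 ≡ 27^2 = 729 ≡ 65 (mod 83)
58^16 ≡ 65^2 = 4225 ≡ 75 (mod 83)
58^32 ≡ 75^2 = 5625 ≡ 64 (mod 83)
58^64 ≡ 64^2 = 4096 ≡ 29 (mod 83)
58^128 ≡ 29^2 = 841 ≡ 11 (mod 83)
58^256 ≡ 11^2 = 121 ≡ 38 (mod 83)
58^512 ≡ 38^2 = 1444 ≡ 33 (mod 83)
58^1024 ≡ 33^2 = 1089 ≡ 10 (mod 83)
58^2048 ≡ 10^2 = 100 ≡ 17 (mod 83)
58^2311 = 58^2048 × 58^256 × 58^4 × 58^2 × 58^1 ≡ 17 × 38 × 27 × 44 × 58 (mod 83).
Accumulate the product:
17 × 38 = 646 ≡ 65
65 × 27 = 1755 ≡ 12
12 × 44 = 528 ≡ 30
30 × 58 = 1740 ≡ 80

80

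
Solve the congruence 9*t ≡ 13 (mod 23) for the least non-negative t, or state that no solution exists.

gcd(9, 23) = 1, so a unique solution mod 23 exists.
9⁻¹ ≡ 18 (mod 23).
t ≡ 18*13 ≡ 4 (mod 23).

4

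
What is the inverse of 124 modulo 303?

303 = 2·124 + 55
124 = 2·55 + 14
55 = 3·14 + 13
14 = 1·13 + 1
13 = 13·1 + 0
gcd(124, 303) = 1, so the inverse exists.
Bézout: 1 = −9·303 + 22·124.
So 124⁻¹ ≡ 22 (mod 303).

22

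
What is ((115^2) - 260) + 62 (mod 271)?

(115)^2 ≡ 217 (mod 271)
217 - 260 = -43 ≡ 228 (mod 271)
228 + 62 = 290 ≡ 19 (mod 271)

19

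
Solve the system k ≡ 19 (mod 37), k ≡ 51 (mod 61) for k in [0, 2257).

37⁻¹ mod 61: 37*33 ≡ 1 (mod 61), so 37⁻¹ ≡ 33.
k = 19 + 37*((51 − 19)*33 mod 61) = 19 + 37*19 = 722.
Check: 722 mod 37 = 19, 722 mod 61 = 51. ✓

722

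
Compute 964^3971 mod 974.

964^1 ≡ 964 (mod 974)
964^2 ≡ 964^2 = 929296 ≡ 100 (mod 974)
964^4 ≡ 100^2 = 10000 ≡ 260 (mod 974)
964^8 ≡ 260^2 = 67600 ≡ 394 (mod 974)
964^16 ≡ 394^2 = 155236 ≡ 370 (mod 974)
964^32 ≡ 370^2 = 136900 ≡ 540 (mod 974)
964^64 ≡ 540^2 = 291600 ≡ 374 (mod 974)
964^128 ≡ 374^2 = 139876 ≡ 594 (mod 974)
964^256 ≡ 594^2 = 352836 ≡ 248 (mod 974)
964^512 ≡ 248^2 = 61504 ≡ 142 (mod 974)
964^1024 ≡ 142^2 = 20164 ≡ 684 (mod 974)
964^2048 ≡ 684^2 = 467856 ≡ 336 (mod 974)
964^3971 = 964^2048 * 964^1024 * 964^512 * 964^256 * 964^128 * 964^2 * 964^1 ≡ 336 * 684 * 142 * 248 * 594 * 100 * 964 (mod 974).
Accumulate the product:
336 * 684 = 229824 ≡ 934
934 * 142 = 132628 ≡ 164
164 * 248 = 40672 ≡ 738
738 * 594 = 438372 ≡ 72
72 * 100 = 7200 ≡ 382
382 * 964 = 368248 ≡ 76

76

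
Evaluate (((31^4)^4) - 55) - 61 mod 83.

26

(31)^4 ≡ 63 (mod 83)
(63)^4 ≡ 59 (mod 83)
59 - 55 = 4
4 - 61 = -57 ≡ 26 (mod 83)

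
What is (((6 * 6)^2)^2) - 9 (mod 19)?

7

6 * 6 = 36 ≡ 17 (mod 19)
(17)^2 ≡ 4 (mod 19)
(4)^2 ≡ 16 (mod 19)
16 - 9 = 7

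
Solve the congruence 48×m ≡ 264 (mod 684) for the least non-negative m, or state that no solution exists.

34

gcd(48, 684) = 12, and 12 | 264, so solutions exist.
Divide through by 12: 4×m ≡ 22 (mod 57).
4⁻¹ ≡ 43 (mod 57).
m ≡ 43×22 ≡ 34 (mod 57).
The smallest non-negative solution is m = 34.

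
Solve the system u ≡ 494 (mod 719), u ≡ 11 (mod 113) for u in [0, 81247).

1932

719⁻¹ mod 113: 719*102 ≡ 1 (mod 113), so 719⁻¹ ≡ 102.
u = 494 + 719*((11 − 494)*102 mod 113) = 494 + 719*2 = 1932.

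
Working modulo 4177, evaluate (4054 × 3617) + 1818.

4054 × 3617 = 14663318 ≡ 2048 (mod 4177)
2048 + 1818 = 3866

3866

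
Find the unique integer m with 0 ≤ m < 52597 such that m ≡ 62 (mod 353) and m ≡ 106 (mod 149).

353⁻¹ mod 149: 353×84 ≡ 1 (mod 149), so 353⁻¹ ≡ 84.
m = 62 + 353×((106 − 62)×84 mod 149) = 62 + 353×120 = 42422.
Check: 42422 mod 353 = 62, 42422 mod 149 = 106. ✓

42422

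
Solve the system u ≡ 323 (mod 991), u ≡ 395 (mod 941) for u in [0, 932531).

150955

991⁻¹ mod 941: 991×734 ≡ 1 (mod 941), so 991⁻¹ ≡ 734.
u = 323 + 991×((395 − 323)×734 mod 941) = 323 + 991×152 = 150955.
Check: 150955 mod 991 = 323, 150955 mod 941 = 395. ✓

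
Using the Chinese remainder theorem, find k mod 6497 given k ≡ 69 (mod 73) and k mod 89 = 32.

73⁻¹ mod 89: 73*50 ≡ 1 (mod 89), so 73⁻¹ ≡ 50.
k = 69 + 73*((32 − 69)*50 mod 89) = 69 + 73*19 = 1456.
Check: 1456 mod 73 = 69, 1456 mod 89 = 32. ✓

1456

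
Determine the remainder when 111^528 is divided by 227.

528 in binary is 1000010000, i.e. 528 = 512 + 16.
111^1 ≡ 111 (mod 227)
111^2 ≡ 111^2 = 12321 ≡ 63 (mod 227)
111^4 ≡ 63^2 = 3969 ≡ 110 (mod 227)
111^8 ≡ 110^2 = 12100 ≡ 69 (mod 227)
111^16 ≡ 69^2 = 4761 ≡ 221 (mod 227)
111^32 ≡ 221^2 = 48841 ≡ 36 (mod 227)
111^64 ≡ 36^2 = 1296 ≡ 161 (mod 227)
111^128 ≡ 161^2 = 25921 ≡ 43 (mod 227)
111^256 ≡ 43^2 = 1849 ≡ 33 (mod 227)
111^512 ≡ 33^2 = 1089 ≡ 181 (mod 227)
111^528 = 111^512 · 111^16 ≡ 181 · 221 (mod 227).
181 · 221 = 40001 ≡ 49 (mod 227).

49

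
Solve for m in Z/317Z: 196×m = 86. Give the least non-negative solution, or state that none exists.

146

gcd(196, 317) = 1, so a unique solution mod 317 exists.
196⁻¹ ≡ 186 (mod 317).
m ≡ 186×86 ≡ 146 (mod 317).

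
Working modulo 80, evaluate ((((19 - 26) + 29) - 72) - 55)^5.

19 - 26 = -7 ≡ 73 (mod 80)
73 + 29 = 102 ≡ 22 (mod 80)
22 - 72 = -50 ≡ 30 (mod 80)
30 - 55 = -25 ≡ 55 (mod 80)
(55)^5 ≡ 55 (mod 80)

55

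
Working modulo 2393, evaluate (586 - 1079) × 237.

416

586 - 1079 = -493 ≡ 1900 (mod 2393)
1900 × 237 = 450300 ≡ 416 (mod 2393)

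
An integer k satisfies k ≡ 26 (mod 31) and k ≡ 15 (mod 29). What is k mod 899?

305

31⁻¹ mod 29: 31·15 ≡ 1 (mod 29), so 31⁻¹ ≡ 15.
k = 26 + 31·((15 − 26)·15 mod 29) = 26 + 31·9 = 305.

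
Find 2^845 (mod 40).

32

Using repeated squaring:
845 in binary is 1101001101, i.e. 845 = 512 + 256 + 64 + 8 + 4 + 1.
2^1 ≡ 2 (mod 40)
2^2 ≡ 2^2 = 4 (mod 40)
2^4 ≡ 4^2 = 16 (mod 40)
2^8 ≡ 16^2 = 256 ≡ 16 (mod 40)
2^16 ≡ 16^2 = 256 ≡ 16 (mod 40)
2^32 ≡ 16^2 = 256 ≡ 16 (mod 40)
2^64 ≡ 16^2 = 256 ≡ 16 (mod 40)
2^128 ≡ 16^2 = 256 ≡ 16 (mod 40)
2^256 ≡ 16^2 = 256 ≡ 16 (mod 40)
2^512 ≡ 16^2 = 256 ≡ 16 (mod 40)
2^845 = 2^512 × 2^256 × 2^64 × 2^8 × 2^4 × 2^1 ≡ 16 × 16 × 16 × 16 × 16 × 2 (mod 40).
Accumulate the product:
16 × 16 = 256 ≡ 16
16 × 16 = 256 ≡ 16
16 × 16 = 256 ≡ 16
16 × 16 = 256 ≡ 16
16 × 2 = 32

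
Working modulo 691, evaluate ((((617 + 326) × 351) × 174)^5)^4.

617 + 326 = 943 ≡ 252 (mod 691)
252 × 351 = 88452 ≡ 4 (mod 691)
4 × 174 = 696 ≡ 5 (mod 691)
(5)^5 ≡ 361 (mod 691)
(361)^4 ≡ 583 (mod 691)

583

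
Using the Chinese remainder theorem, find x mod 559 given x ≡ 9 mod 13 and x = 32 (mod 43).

13⁻¹ mod 43: 13×10 ≡ 1 (mod 43), so 13⁻¹ ≡ 10.
x = 9 + 13×((32 − 9)×10 mod 43) = 9 + 13×15 = 204.

204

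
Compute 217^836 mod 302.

153

Using repeated squaring:
836 in binary is 1101000100, i.e. 836 = 512 + 256 + 64 + 4.
217^1 ≡ 217 (mod 302)
217^2 ≡ 217^2 = 47089 ≡ 279 (mod 302)
217^4 ≡ 279^2 = 77841 ≡ 227 (mod 302)
217^8 ≡ 227^2 = 51529 ≡ 189 (mod 302)
217^16 ≡ 189^2 = 35721 ≡ 85 (mod 302)
217^32 ≡ 85^2 = 7225 ≡ 279 (mod 302)
217^64 ≡ 279^2 = 77841 ≡ 227 (mod 302)
217^128 ≡ 227^2 = 51529 ≡ 189 (mod 302)
217^256 ≡ 189^2 = 35721 ≡ 85 (mod 302)
217^512 ≡ 85^2 = 7225 ≡ 279 (mod 302)
217^836 = 217^512 · 217^256 · 217^64 · 217^4 ≡ 279 · 85 · 227 · 227 (mod 302).
Accumulate the product:
279 · 85 = 23715 ≡ 159
159 · 227 = 36093 ≡ 155
155 · 227 = 35185 ≡ 153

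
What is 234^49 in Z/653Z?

Using repeated squaring:
234^1 ≡ 234 (mod 653)
234^2 ≡ 234^2 = 54756 ≡ 557 (mod 653)
234^4 ≡ 557^2 = 310249 ≡ 74 (mod 653)
234^8 ≡ 74^2 = 5476 ≡ 252 (mod 653)
234^16 ≡ 252^2 = 63504 ≡ 163 (mod 653)
234^32 ≡ 163^2 = 26569 ≡ 449 (mod 653)
234^49 = 234^32 × 234^16 × 234^1 ≡ 449 × 163 × 234 (mod 653).
Accumulate the product:
449 × 163 = 73187 ≡ 51
51 × 234 = 11934 ≡ 180

180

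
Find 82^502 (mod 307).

119

502 in binary is 111110110, i.e. 502 = 256 + 128 + 64 + 32 + 16 + 4 + 2.
82^1 ≡ 82 (mod 307)
82^2 ≡ 82^2 = 6724 ≡ 277 (mod 307)
82^4 ≡ 277^2 = 76729 ≡ 286 (mod 307)
82^8 ≡ 286^2 = 81796 ≡ 134 (mod 307)
82^16 ≡ 134^2 = 17956 ≡ 150 (mod 307)
82^32 ≡ 150^2 = 22500 ≡ 89 (mod 307)
82^64 ≡ 89^2 = 7921 ≡ 246 (mod 307)
82^128 ≡ 246^2 = 60516 ≡ 37 (mod 307)
82^256 ≡ 37^2 = 1369 ≡ 141 (mod 307)
82^502 = 82^256 * 82^128 * 82^64 * 82^32 * 82^16 * 82^4 * 82^2 ≡ 141 * 37 * 246 * 89 * 150 * 286 * 277 (mod 307).
Accumulate the product:
141 * 37 = 5217 ≡ 305
305 * 246 = 75030 ≡ 122
122 * 89 = 10858 ≡ 113
113 * 150 = 16950 ≡ 65
65 * 286 = 18590 ≡ 170
170 * 277 = 47090 ≡ 119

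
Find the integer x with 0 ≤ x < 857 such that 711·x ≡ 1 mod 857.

857 = 1×711 + 146
711 = 4×146 + 127
146 = 1×127 + 19
127 = 6×19 + 13
19 = 1×13 + 6
13 = 2×6 + 1
6 = 6×1 + 0
gcd(711, 857) = 1, so the inverse exists.
Back-substitute for 1:
1 = 1×13 − 2×6
  = −2×19 + 3×13
  = 3×127 − 20×19
  = −20×146 + 23×127
  = 23×711 − 112×146
  = −112×857 + 135×711
So 711⁻¹ ≡ 135 (mod 857).

135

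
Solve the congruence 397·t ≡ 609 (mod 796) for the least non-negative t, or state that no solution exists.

585

gcd(397, 796) = 1, so a unique solution mod 796 exists.
397⁻¹ ≡ 397 (mod 796).
t ≡ 397·609 ≡ 585 (mod 796).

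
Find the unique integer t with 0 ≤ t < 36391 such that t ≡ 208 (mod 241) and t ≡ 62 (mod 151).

10330

241⁻¹ mod 151: 241·99 ≡ 1 (mod 151), so 241⁻¹ ≡ 99.
t = 208 + 241·((62 − 208)·99 mod 151) = 208 + 241·42 = 10330.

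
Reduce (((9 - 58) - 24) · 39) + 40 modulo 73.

40

9 - 58 = -49 ≡ 24 (mod 73)
24 - 24 = 0
0 · 39 = 0
0 + 40 = 40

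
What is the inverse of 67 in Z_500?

403

Run the extended Euclidean algorithm:
500 = 7·67 + 31
67 = 2·31 + 5
31 = 6·5 + 1
5 = 5·1 + 0
gcd(67, 500) = 1, so the inverse exists.
Bézout: 1 = 13·500 − 97·67.
So 67⁻¹ ≡ −97 ≡ 403 (mod 500).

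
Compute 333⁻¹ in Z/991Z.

Apply the Euclidean algorithm and back-substitute:
991 = 2×333 + 325
333 = 1×325 + 8
325 = 40×8 + 5
8 = 1×5 + 3
5 = 1×3 + 2
3 = 1×2 + 1
2 = 2×1 + 0
gcd(333, 991) = 1, so the inverse exists.
Bézout: 1 = −125×991 + 372×333.
So 333⁻¹ ≡ 372 (mod 991).

372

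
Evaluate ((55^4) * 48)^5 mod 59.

(55)^4 ≡ 20 (mod 59)
20 * 48 = 960 ≡ 16 (mod 59)
(16)^5 ≡ 28 (mod 59)

28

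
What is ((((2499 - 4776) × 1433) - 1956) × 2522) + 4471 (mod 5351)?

4878

2499 - 4776 = -2277 ≡ 3074 (mod 5351)
3074 × 1433 = 4405042 ≡ 1169 (mod 5351)
1169 - 1956 = -787 ≡ 4564 (mod 5351)
4564 × 2522 = 11510408 ≡ 407 (mod 5351)
407 + 4471 = 4878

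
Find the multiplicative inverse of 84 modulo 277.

155

Run the extended Euclidean algorithm:
277 = 3×84 + 25
84 = 3×25 + 9
25 = 2×9 + 7
9 = 1×7 + 2
7 = 3×2 + 1
2 = 2×1 + 0
gcd(84, 277) = 1, so the inverse exists.
Bézout: 1 = 37×277 − 122×84.
So 84⁻¹ ≡ −122 ≡ 155 (mod 277).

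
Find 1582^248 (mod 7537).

1861

1582^1 ≡ 1582 (mod 7537)
1582^2 ≡ 1582^2 = 2502724 ≡ 440 (mod 7537)
1582^4 ≡ 440^2 = 193600 ≡ 5175 (mod 7537)
1582^8 ≡ 5175^2 = 26780625 ≡ 1664 (mod 7537)
1582^16 ≡ 1664^2 = 2768896 ≡ 2817 (mod 7537)
1582^32 ≡ 2817^2 = 7935489 ≡ 6565 (mod 7537)
1582^64 ≡ 6565^2 = 43099225 ≡ 2659 (mod 7537)
1582^128 ≡ 2659^2 = 7070281 ≡ 575 (mod 7537)
1582^248 = 1582^128 × 1582^64 × 1582^32 × 1582^16 × 1582^8 ≡ 575 × 2659 × 6565 × 2817 × 1664 (mod 7537).
Accumulate the product:
575 × 2659 = 1528925 ≡ 6451
6451 × 6565 = 42350815 ≡ 412
412 × 2817 = 1160604 ≡ 7443
7443 × 1664 = 12385152 ≡ 1861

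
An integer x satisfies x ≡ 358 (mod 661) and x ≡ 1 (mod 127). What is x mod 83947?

26798

661⁻¹ mod 127: 661·44 ≡ 1 (mod 127), so 661⁻¹ ≡ 44.
x = 358 + 661·((1 − 358)·44 mod 127) = 358 + 661·40 = 26798.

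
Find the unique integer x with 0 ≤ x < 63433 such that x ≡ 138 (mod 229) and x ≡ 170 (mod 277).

229⁻¹ mod 277: 229·75 ≡ 1 (mod 277), so 229⁻¹ ≡ 75.
x = 138 + 229·((170 − 138)·75 mod 277) = 138 + 229·184 = 42274.

42274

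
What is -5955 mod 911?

422

-5955 = -7*911 + 422, so -5955 ≡ 422 (mod 911).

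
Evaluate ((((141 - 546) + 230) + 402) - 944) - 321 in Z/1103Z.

65

141 - 546 = -405 ≡ 698 (mod 1103)
698 + 230 = 928
928 + 402 = 1330 ≡ 227 (mod 1103)
227 - 944 = -717 ≡ 386 (mod 1103)
386 - 321 = 65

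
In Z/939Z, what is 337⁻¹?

By the extended Euclidean algorithm:
939 = 2*337 + 265
337 = 1*265 + 72
265 = 3*72 + 49
72 = 1*49 + 23
49 = 2*23 + 3
23 = 7*3 + 2
3 = 1*2 + 1
2 = 2*1 + 0
gcd(337, 939) = 1, so the inverse exists.
Back-substitute for 1:
1 = 1*3 − 1*2
  = −1*23 + 8*3
  = 8*49 − 17*23
  = −17*72 + 25*49
  = 25*265 − 92*72
  = −92*337 + 117*265
  = 117*939 − 326*337
So 337⁻¹ ≡ −326 ≡ 613 (mod 939).

613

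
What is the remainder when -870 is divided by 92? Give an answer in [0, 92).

-870 = -10*92 + 50, so -870 ≡ 50 (mod 92).

50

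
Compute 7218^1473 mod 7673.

3615

Using repeated squaring:
1473 in binary is 10111000001, i.e. 1473 = 1024 + 256 + 128 + 64 + 1.
7218^1 ≡ 7218 (mod 7673)
7218^2 ≡ 7218^2 = 52099524 ≡ 7527 (mod 7673)
7218^4 ≡ 7527^2 = 56655729 ≡ 5970 (mod 7673)
7218^8 ≡ 5970^2 = 35640900 ≡ 7488 (mod 7673)
7218^16 ≡ 7488^2 = 56070144 ≡ 3533 (mod 7673)
7218^32 ≡ 3533^2 = 12482089 ≡ 5791 (mod 7673)
7218^64 ≡ 5791^2 = 33535681 ≡ 4671 (mod 7673)
7218^128 ≡ 4671^2 = 21818241 ≡ 3902 (mod 7673)
7218^256 ≡ 3902^2 = 15225604 ≡ 2372 (mod 7673)
7218^512 ≡ 2372^2 = 5626384 ≡ 2075 (mod 7673)
7218^1024 ≡ 2075^2 = 4305625 ≡ 1072 (mod 7673)
7218^1473 = 7218^1024 * 7218^256 * 7218^128 * 7218^64 * 7218^1 ≡ 1072 * 2372 * 3902 * 4671 * 7218 (mod 7673).
Accumulate the product:
1072 * 2372 = 2542784 ≡ 3021
3021 * 3902 = 11787942 ≡ 2214
2214 * 4671 = 10341594 ≡ 6063
6063 * 7218 = 43762734 ≡ 3615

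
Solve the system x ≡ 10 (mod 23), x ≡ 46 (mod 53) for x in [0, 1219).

23⁻¹ mod 53: 23·30 ≡ 1 (mod 53), so 23⁻¹ ≡ 30.
x = 10 + 23·((46 − 10)·30 mod 53) = 10 + 23·20 = 470.

470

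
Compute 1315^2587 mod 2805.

Compute successive squares:
1315^1 ≡ 1315 (mod 2805)
1315^2 ≡ 1315^2 = 1729225 ≡ 1345 (mod 2805)
1315^4 ≡ 1345^2 = 1809025 ≡ 2605 (mod 2805)
1315^8 ≡ 2605^2 = 6786025 ≡ 730 (mod 2805)
1315^16 ≡ 730^2 = 532900 ≡ 2755 (mod 2805)
1315^32 ≡ 2755^2 = 7590025 ≡ 2500 (mod 2805)
1315^64 ≡ 2500^2 = 6250000 ≡ 460 (mod 2805)
1315^128 ≡ 460^2 = 211600 ≡ 1225 (mod 2805)
1315^256 ≡ 1225^2 = 1500625 ≡ 2755 (mod 2805)
1315^512 ≡ 2755^2 = 7590025 ≡ 2500 (mod 2805)
1315^1024 ≡ 2500^2 = 6250000 ≡ 460 (mod 2805)
1315^2048 ≡ 460^2 = 211600 ≡ 1225 (mod 2805)
1315^2587 = 1315^2048 · 1315^512 · 1315^16 · 1315^8 · 1315^2 · 1315^1 ≡ 1225 · 2500 · 2755 · 730 · 1345 · 1315 (mod 2805).
Accumulate the product:
1225 · 2500 = 3062500 ≡ 2245
2245 · 2755 = 6184975 ≡ 2755
2755 · 730 = 2011150 ≡ 2770
2770 · 1345 = 3725650 ≡ 610
610 · 1315 = 802150 ≡ 2725

2725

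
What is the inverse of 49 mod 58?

45

Run the extended Euclidean algorithm:
58 = 1·49 + 9
49 = 5·9 + 4
9 = 2·4 + 1
4 = 4·1 + 0
gcd(49, 58) = 1, so the inverse exists.
Bézout: 1 = 11·58 − 13·49.
So 49⁻¹ ≡ −13 ≡ 45 (mod 58).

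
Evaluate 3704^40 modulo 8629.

40 in binary is 101000, i.e. 40 = 32 + 8.
3704^1 ≡ 3704 (mod 8629)
3704^2 ≡ 3704^2 = 13719616 ≡ 8135 (mod 8629)
3704^4 ≡ 8135^2 = 66178225 ≡ 2424 (mod 8629)
3704^8 ≡ 2424^2 = 5875776 ≡ 8056 (mod 8629)
3704^16 ≡ 8056^2 = 64899136 ≡ 427 (mod 8629)
3704^32 ≡ 427^2 = 182329 ≡ 1120 (mod 8629)
3704^40 = 3704^32 · 3704^8 ≡ 1120 · 8056 (mod 8629).
1120 · 8056 = 9022720 ≡ 5415 (mod 8629).

5415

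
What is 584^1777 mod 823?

By square-and-multiply:
584^1 ≡ 584 (mod 823)
584^2 ≡ 584^2 = 341056 ≡ 334 (mod 823)
584^4 ≡ 334^2 = 111556 ≡ 451 (mod 823)
584^8 ≡ 451^2 = 203401 ≡ 120 (mod 823)
584^16 ≡ 120^2 = 14400 ≡ 409 (mod 823)
584^32 ≡ 409^2 = 167281 ≡ 212 (mod 823)
584^64 ≡ 212^2 = 44944 ≡ 502 (mod 823)
584^128 ≡ 502^2 = 252004 ≡ 166 (mod 823)
584^256 ≡ 166^2 = 27556 ≡ 397 (mod 823)
584^512 ≡ 397^2 = 157609 ≡ 416 (mod 823)
584^1024 ≡ 416^2 = 173056 ≡ 226 (mod 823)
584^1777 = 584^1024 * 584^512 * 584^128 * 584^64 * 584^32 * 584^16 * 584^1 ≡ 226 * 416 * 166 * 502 * 212 * 409 * 584 (mod 823).
Accumulate the product:
226 * 416 = 94016 ≡ 194
194 * 166 = 32204 ≡ 107
107 * 502 = 53714 ≡ 219
219 * 212 = 46428 ≡ 340
340 * 409 = 139060 ≡ 796
796 * 584 = 464864 ≡ 692

692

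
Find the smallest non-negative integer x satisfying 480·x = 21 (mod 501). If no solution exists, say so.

gcd(480, 501) = 3, and 3 | 21, so solutions exist.
Divide through by 3: 160·x mod 167 = 7.
160⁻¹ ≡ 143 (mod 167).
x ≡ 143·7 ≡ 166 (mod 167).
The smallest non-negative solution is x = 166.

166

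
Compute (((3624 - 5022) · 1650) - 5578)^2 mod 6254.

1202

3624 - 5022 = -1398 ≡ 4856 (mod 6254)
4856 · 1650 = 8012400 ≡ 1026 (mod 6254)
1026 - 5578 = -4552 ≡ 1702 (mod 6254)
(1702)^2 ≡ 1202 (mod 6254)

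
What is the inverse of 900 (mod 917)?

863

917 = 1·900 + 17
900 = 52·17 + 16
17 = 1·16 + 1
16 = 16·1 + 0
gcd(900, 917) = 1, so the inverse exists.
Back-substitute for 1:
1 = 1·17 − 1·16
  = −1·900 + 53·17
  = 53·917 − 54·900
So 900⁻¹ ≡ −54 ≡ 863 (mod 917).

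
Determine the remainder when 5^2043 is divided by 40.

2043 in binary is 11111111011, i.e. 2043 = 1024 + 512 + 256 + 128 + 64 + 32 + 16 + 8 + 2 + 1.
5^1 ≡ 5 (mod 40)
5^2 ≡ 5^2 = 25 (mod 40)
5^4 ≡ 25^2 = 625 ≡ 25 (mod 40)
5^8 ≡ 25^2 = 625 ≡ 25 (mod 40)
5^16 ≡ 25^2 = 625 ≡ 25 (mod 40)
5^32 ≡ 25^2 = 625 ≡ 25 (mod 40)
5^64 ≡ 25^2 = 625 ≡ 25 (mod 40)
5^128 ≡ 25^2 = 625 ≡ 25 (mod 40)
5^256 ≡ 25^2 = 625 ≡ 25 (mod 40)
5^512 ≡ 25^2 = 625 ≡ 25 (mod 40)
5^1024 ≡ 25^2 = 625 ≡ 25 (mod 40)
5^2043 = 5^1024 × 5^512 × 5^256 × 5^128 × 5^64 × 5^32 × 5^16 × 5^8 × 5^2 × 5^1 ≡ 25 × 25 × 25 × 25 × 25 × 25 × 25 × 25 × 25 × 5 (mod 40).
Accumulate the product:
25 × 25 = 625 ≡ 25
25 × 25 = 625 ≡ 25
25 × 25 = 625 ≡ 25
25 × 25 = 625 ≡ 25
25 × 25 = 625 ≡ 25
25 × 25 = 625 ≡ 25
25 × 25 = 625 ≡ 25
25 × 25 = 625 ≡ 25
25 × 5 = 125 ≡ 5

5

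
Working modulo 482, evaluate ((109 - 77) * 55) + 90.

109 - 77 = 32
32 * 55 = 1760 ≡ 314 (mod 482)
314 + 90 = 404

404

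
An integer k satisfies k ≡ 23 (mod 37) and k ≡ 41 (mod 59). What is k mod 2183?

37⁻¹ mod 59: 37*8 ≡ 1 (mod 59), so 37⁻¹ ≡ 8.
k = 23 + 37*((41 − 23)*8 mod 59) = 23 + 37*26 = 985.

985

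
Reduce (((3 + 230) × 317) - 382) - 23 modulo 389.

324

3 + 230 = 233
233 × 317 = 73861 ≡ 340 (mod 389)
340 - 382 = -42 ≡ 347 (mod 389)
347 - 23 = 324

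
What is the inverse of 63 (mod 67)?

Apply the Euclidean algorithm and back-substitute:
67 = 1×63 + 4
63 = 15×4 + 3
4 = 1×3 + 1
3 = 3×1 + 0
gcd(63, 67) = 1, so the inverse exists.
Back-substitute for 1:
1 = 1×4 − 1×3
  = −1×63 + 16×4
  = 16×67 − 17×63
So 63⁻¹ ≡ −17 ≡ 50 (mod 67).

50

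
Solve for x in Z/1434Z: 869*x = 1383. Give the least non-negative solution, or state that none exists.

gcd(869, 1434) = 1, so a unique solution mod 1434 exists.
869⁻¹ ≡ 467 (mod 1434).
x ≡ 467*1383 ≡ 561 (mod 1434).

561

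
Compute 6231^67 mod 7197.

Compute successive squares:
67 in binary is 1000011, i.e. 67 = 64 + 2 + 1.
6231^1 ≡ 6231 (mod 7197)
6231^2 ≡ 6231^2 = 38825361 ≡ 4743 (mod 7197)
6231^4 ≡ 4743^2 = 22496049 ≡ 5424 (mod 7197)
6231^8 ≡ 5424^2 = 29419776 ≡ 5637 (mod 7197)
6231^16 ≡ 5637^2 = 31775769 ≡ 1014 (mod 7197)
6231^32 ≡ 1014^2 = 1028196 ≡ 6222 (mod 7197)
6231^64 ≡ 6222^2 = 38713284 ≡ 621 (mod 7197)
6231^67 = 6231^64 · 6231^2 · 6231^1 ≡ 621 · 4743 · 6231 (mod 7197).
Accumulate the product:
621 · 4743 = 2945403 ≡ 1830
1830 · 6231 = 11402730 ≡ 2682

2682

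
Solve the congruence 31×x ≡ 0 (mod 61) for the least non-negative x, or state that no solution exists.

gcd(31, 61) = 1, so a unique solution mod 61 exists.
31⁻¹ ≡ 2 (mod 61).
x ≡ 2×0 ≡ 0 (mod 61).

0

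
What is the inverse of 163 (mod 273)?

273 = 1·163 + 110
163 = 1·110 + 53
110 = 2·53 + 4
53 = 13·4 + 1
4 = 4·1 + 0
gcd(163, 273) = 1, so the inverse exists.
Bézout: 1 = −40·273 + 67·163.
So 163⁻¹ ≡ 67 (mod 273).

67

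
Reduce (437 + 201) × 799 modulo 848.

437 + 201 = 638
638 × 799 = 509762 ≡ 114 (mod 848)

114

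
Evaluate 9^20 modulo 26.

Compute successive squares:
20 in binary is 10100, i.e. 20 = 16 + 4.
9^1 ≡ 9 (mod 26)
9^2 ≡ 9^2 = 81 ≡ 3 (mod 26)
9^4 ≡ 3^2 = 9 (mod 26)
9^8 ≡ 9^2 = 81 ≡ 3 (mod 26)
9^16 ≡ 3^2 = 9 (mod 26)
9^20 = 9^16 × 9^4 ≡ 9 × 9 (mod 26).
9 × 9 = 81 ≡ 3 (mod 26).

3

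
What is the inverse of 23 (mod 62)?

By the extended Euclidean algorithm:
62 = 2*23 + 16
23 = 1*16 + 7
16 = 2*7 + 2
7 = 3*2 + 1
2 = 2*1 + 0
gcd(23, 62) = 1, so the inverse exists.
Back-substitute for 1:
1 = 1*7 − 3*2
  = −3*16 + 7*7
  = 7*23 − 10*16
  = −10*62 + 27*23
So 23⁻¹ ≡ 27 (mod 62).

27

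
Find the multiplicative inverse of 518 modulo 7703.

4714

7703 = 14*518 + 451
518 = 1*451 + 67
451 = 6*67 + 49
67 = 1*49 + 18
49 = 2*18 + 13
18 = 1*13 + 5
13 = 2*5 + 3
5 = 1*3 + 2
3 = 1*2 + 1
2 = 2*1 + 0
gcd(518, 7703) = 1, so the inverse exists.
Bézout: 1 = 201*7703 − 2989*518.
So 518⁻¹ ≡ −2989 ≡ 4714 (mod 7703).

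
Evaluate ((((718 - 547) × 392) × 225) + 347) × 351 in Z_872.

85

718 - 547 = 171
171 × 392 = 67032 ≡ 760 (mod 872)
760 × 225 = 171000 ≡ 88 (mod 872)
88 + 347 = 435
435 × 351 = 152685 ≡ 85 (mod 872)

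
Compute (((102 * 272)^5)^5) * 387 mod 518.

342

102 * 272 = 27744 ≡ 290 (mod 518)
(290)^5 ≡ 68 (mod 518)
(68)^5 ≡ 290 (mod 518)
290 * 387 = 112230 ≡ 342 (mod 518)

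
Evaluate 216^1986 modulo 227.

10

1986 in binary is 11111000010, i.e. 1986 = 1024 + 512 + 256 + 128 + 64 + 2.
216^1 ≡ 216 (mod 227)
216^2 ≡ 216^2 = 46656 ≡ 121 (mod 227)
216^4 ≡ 121^2 = 14641 ≡ 113 (mod 227)
216^8 ≡ 113^2 = 12769 ≡ 57 (mod 227)
216^16 ≡ 57^2 = 3249 ≡ 71 (mod 227)
216^32 ≡ 71^2 = 5041 ≡ 47 (mod 227)
216^64 ≡ 47^2 = 2209 ≡ 166 (mod 227)
216^128 ≡ 166^2 = 27556 ≡ 89 (mod 227)
216^256 ≡ 89^2 = 7921 ≡ 203 (mod 227)
216^512 ≡ 203^2 = 41209 ≡ 122 (mod 227)
216^1024 ≡ 122^2 = 14884 ≡ 129 (mod 227)
216^1986 = 216^1024 * 216^512 * 216^256 * 216^128 * 216^64 * 216^2 ≡ 129 * 122 * 203 * 89 * 166 * 121 (mod 227).
Accumulate the product:
129 * 122 = 15738 ≡ 75
75 * 203 = 15225 ≡ 16
16 * 89 = 1424 ≡ 62
62 * 166 = 10292 ≡ 77
77 * 121 = 9317 ≡ 10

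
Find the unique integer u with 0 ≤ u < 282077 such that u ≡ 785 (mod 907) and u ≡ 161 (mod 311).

22553

907⁻¹ mod 311: 907·299 ≡ 1 (mod 311), so 907⁻¹ ≡ 299.
u = 785 + 907·((161 − 785)·299 mod 311) = 785 + 907·24 = 22553.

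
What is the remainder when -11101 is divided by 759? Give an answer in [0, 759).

284

-11101 = -15×759 + 284, so -11101 ≡ 284 (mod 759).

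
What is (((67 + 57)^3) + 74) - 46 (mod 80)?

12

67 + 57 = 124 ≡ 44 (mod 80)
(44)^3 ≡ 64 (mod 80)
64 + 74 = 138 ≡ 58 (mod 80)
58 - 46 = 12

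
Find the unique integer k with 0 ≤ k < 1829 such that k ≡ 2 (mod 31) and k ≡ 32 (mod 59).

31⁻¹ mod 59: 31·40 ≡ 1 (mod 59), so 31⁻¹ ≡ 40.
k = 2 + 31·((32 − 2)·40 mod 59) = 2 + 31·20 = 622.

622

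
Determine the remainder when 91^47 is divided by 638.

9

Using repeated squaring:
47 in binary is 101111, i.e. 47 = 32 + 8 + 4 + 2 + 1.
91^1 ≡ 91 (mod 638)
91^2 ≡ 91^2 = 8281 ≡ 625 (mod 638)
91^4 ≡ 625^2 = 390625 ≡ 169 (mod 638)
91^8 ≡ 169^2 = 28561 ≡ 489 (mod 638)
91^16 ≡ 489^2 = 239121 ≡ 509 (mod 638)
91^32 ≡ 509^2 = 259081 ≡ 53 (mod 638)
91^47 = 91^32 × 91^8 × 91^4 × 91^2 × 91^1 ≡ 53 × 489 × 169 × 625 × 91 (mod 638).
Accumulate the product:
53 × 489 = 25917 ≡ 397
397 × 169 = 67093 ≡ 103
103 × 625 = 64375 ≡ 575
575 × 91 = 52325 ≡ 9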